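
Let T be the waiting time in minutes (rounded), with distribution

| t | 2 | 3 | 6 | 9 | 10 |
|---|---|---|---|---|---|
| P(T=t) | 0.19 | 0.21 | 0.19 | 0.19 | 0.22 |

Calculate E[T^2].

46.88

E[T^2] = Σ t^2·P(T=t)
 = 4·0.19 + 9·0.21 + 36·0.19 + 81·0.19 + 100·0.22
 = 0.76 + 1.89 + 6.84 + 15.39 + 22
 = 46.88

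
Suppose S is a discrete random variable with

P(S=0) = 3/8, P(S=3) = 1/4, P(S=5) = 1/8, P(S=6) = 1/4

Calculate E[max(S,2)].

3.625

E[max(S,2)] = Σ max(s,2)·P(S=s)
 = 2·3/8 + 3·1/4 + 5·1/8 + 6·1/4
 = 3/4 + 3/4 + 5/8 + 3/2
 = 29/8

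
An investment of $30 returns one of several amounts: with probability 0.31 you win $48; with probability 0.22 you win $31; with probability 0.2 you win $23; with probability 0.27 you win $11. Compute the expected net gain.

-0.73

E[payout] = 48·0.31 + 31·0.22 + 23·0.2 + 11·0.27
 = 14.88 + 6.82 + 4.6 + 2.97
 = 29.27
Net = 29.27 - 30 = -0.73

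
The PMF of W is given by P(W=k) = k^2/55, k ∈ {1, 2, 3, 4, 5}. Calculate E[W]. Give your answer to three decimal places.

4.091

E[W] = Σ w·P(W=w)
 = 1·1/55 + 2·4/55 + 3·9/55 + 4·16/55 + 5·5/11
 = 1/55 + 8/55 + 27/55 + 64/55 + 25/11
 = 45/11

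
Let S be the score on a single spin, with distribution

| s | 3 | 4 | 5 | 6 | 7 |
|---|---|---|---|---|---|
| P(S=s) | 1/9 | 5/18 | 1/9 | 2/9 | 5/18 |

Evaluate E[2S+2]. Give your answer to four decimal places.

12.5556

E[2S+2] = Σ (2s+2)·P(S=s)
 = 8·1/9 + 10·5/18 + 12·1/9 + 14·2/9 + 16·5/18
 = 8/9 + 25/9 + 4/3 + 28/9 + 40/9
 = 113/9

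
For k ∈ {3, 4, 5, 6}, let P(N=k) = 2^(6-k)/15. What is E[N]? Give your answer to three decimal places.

E[N] = Σ n·P(N=n)
 = 3·8/15 + 4·4/15 + 5·2/15 + 6·1/15
 = 8/5 + 16/15 + 2/3 + 2/5
 = 56/15

3.733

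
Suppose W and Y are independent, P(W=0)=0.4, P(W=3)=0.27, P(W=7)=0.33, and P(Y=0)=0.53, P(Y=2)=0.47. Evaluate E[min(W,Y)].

0.564

E[min(W,Y)] = Σ_w Σ_y min(w,y) · P(W=w)P(Y=y)
 = 0·0.212 + 0·0.188 + 0·0.1431 + 2·0.1269 + 0·0.1749 + 2·0.1551
 = 0 + 0 + 0 + 0.2538 + 0 + 0.3102
 = 0.564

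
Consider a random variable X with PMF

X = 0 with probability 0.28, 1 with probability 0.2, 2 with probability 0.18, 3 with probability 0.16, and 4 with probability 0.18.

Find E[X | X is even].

1.6875

P(X is even) = 0.28 + 0.18 + 0.18 = 0.64.
E[X | X is even] = [0·0.28 + 2·0.18 + 4·0.18] / 0.64
 = 1.08 / 0.64
 = 27/16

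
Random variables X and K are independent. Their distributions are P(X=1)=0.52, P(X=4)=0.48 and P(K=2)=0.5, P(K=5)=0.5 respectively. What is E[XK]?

E[XK] = Σ_x Σ_k xk · P(X=x)P(K=k)
 = 2·0.26 + 5·0.26 + 8·0.24 + 20·0.24
 = 0.52 + 1.3 + 1.92 + 4.8
 = 8.54

8.54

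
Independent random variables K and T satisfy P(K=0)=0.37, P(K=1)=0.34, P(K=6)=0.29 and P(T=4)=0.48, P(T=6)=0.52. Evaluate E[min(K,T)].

1.8016

E[min(K,T)] = Σ_k Σ_t min(k,t) · P(K=k)P(T=t)
 = 0·0.1776 + 0·0.1924 + 1·0.1632 + 1·0.1768 + 4·0.1392 + 6·0.1508
 = 0 + 0 + 0.1632 + 0.1768 + 0.5568 + 0.9048
 = 1.8016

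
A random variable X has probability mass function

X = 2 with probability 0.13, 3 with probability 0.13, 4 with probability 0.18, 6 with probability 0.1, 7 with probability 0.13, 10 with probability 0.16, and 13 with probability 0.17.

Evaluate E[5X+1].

E[5X+1] = Σ (5x+1)·P(X=x)
 = 11·0.13 + 16·0.13 + 21·0.18 + 31·0.1 + 36·0.13 + 51·0.16 + 66·0.17
 = 1.43 + 2.08 + 3.78 + 3.1 + 4.68 + 8.16 + 11.22
 = 34.45

34.45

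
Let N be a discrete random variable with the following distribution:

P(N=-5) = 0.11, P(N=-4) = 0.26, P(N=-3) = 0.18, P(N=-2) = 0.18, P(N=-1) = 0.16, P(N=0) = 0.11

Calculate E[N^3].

E[N^3] = Σ n^3·P(N=n)
 = (-125)·0.11 + (-64)·0.26 + (-27)·0.18 + (-8)·0.18 + (-1)·0.16 + 0·0.11
 = (-13.75) + (-16.64) + (-4.86) + (-1.44) + (-0.16) + 0
 = -36.85

-36.85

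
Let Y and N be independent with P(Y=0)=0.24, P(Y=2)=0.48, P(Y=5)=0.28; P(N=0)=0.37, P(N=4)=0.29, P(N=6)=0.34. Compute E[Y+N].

E[Y+N] = Σ_y Σ_n (y+n) · P(Y=y)P(N=n)
 = 0·0.0888 + 4·0.0696 + 6·0.0816 + 2·0.1776 + 6·0.1392 + 8·0.1632 + 5·0.1036 + 9·0.0812 + 11·0.0952
 = 0 + 0.2784 + 0.4896 + 0.3552 + 0.8352 + 1.3056 + 0.518 + 0.7308 + 1.0472
 = 5.56

5.56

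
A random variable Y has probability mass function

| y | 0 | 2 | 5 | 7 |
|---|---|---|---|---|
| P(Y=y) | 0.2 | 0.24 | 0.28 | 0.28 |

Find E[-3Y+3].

-8.52

E[-3Y+3] = Σ (-3y+3)·P(Y=y)
 = 3·0.2 + (-3)·0.24 + (-12)·0.28 + (-18)·0.28
 = 0.6 + (-0.72) + (-3.36) + (-5.04)
 = -8.52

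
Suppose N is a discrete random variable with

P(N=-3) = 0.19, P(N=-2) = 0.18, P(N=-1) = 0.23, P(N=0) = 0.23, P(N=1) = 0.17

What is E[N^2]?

2.83

E[N^2] = Σ n^2·P(N=n)
 = 9·0.19 + 4·0.18 + 1·0.23 + 0·0.23 + 1·0.17
 = 1.71 + 0.72 + 0.23 + 0 + 0.17
 = 2.83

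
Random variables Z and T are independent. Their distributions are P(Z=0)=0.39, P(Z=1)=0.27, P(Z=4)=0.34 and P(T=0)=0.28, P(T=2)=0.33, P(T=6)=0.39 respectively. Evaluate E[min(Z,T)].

E[min(Z,T)] = Σ_z Σ_t min(z,t) · P(Z=z)P(T=t)
 = 0·0.1092 + 0·0.1287 + 0·0.1521 + 0·0.0756 + 1·0.0891 + 1·0.1053 + 0·0.0952 + 2·0.1122 + 4·0.1326
 = 0 + 0 + 0 + 0 + 0.0891 + 0.1053 + 0 + 0.2244 + 0.5304
 = 0.9492

0.9492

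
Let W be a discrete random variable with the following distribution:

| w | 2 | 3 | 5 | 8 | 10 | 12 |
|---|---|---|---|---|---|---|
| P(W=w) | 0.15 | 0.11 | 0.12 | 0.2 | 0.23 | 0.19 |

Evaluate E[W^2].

E[W^2] = Σ w^2·P(W=w)
 = 4·0.15 + 9·0.11 + 25·0.12 + 64·0.2 + 100·0.23 + 144·0.19
 = 0.6 + 0.99 + 3 + 12.8 + 23 + 27.36
 = 67.75

67.75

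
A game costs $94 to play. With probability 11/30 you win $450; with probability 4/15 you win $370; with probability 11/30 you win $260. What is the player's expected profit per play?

265

E[payout] = 450·11/30 + 370·4/15 + 260·11/30
 = 165 + 296/3 + 286/3
 = 359
Net = 359 - 94 = 265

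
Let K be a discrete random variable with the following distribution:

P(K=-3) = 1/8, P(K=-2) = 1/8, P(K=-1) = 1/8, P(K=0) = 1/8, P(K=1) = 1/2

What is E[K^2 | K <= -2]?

P(K <= -2) = 1/8 + 1/8 = 1/4.
E[K^2 | K <= -2] = [9·1/8 + 4·1/8] / (1/4)
 = 13/8 / (1/4)
 = 13/2

6.5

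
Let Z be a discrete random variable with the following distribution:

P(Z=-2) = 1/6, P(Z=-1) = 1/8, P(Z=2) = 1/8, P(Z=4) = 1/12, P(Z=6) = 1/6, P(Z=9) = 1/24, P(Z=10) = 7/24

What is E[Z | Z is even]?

P(Z is even) = 1/6 + 1/8 + 1/12 + 1/6 + 7/24 = 5/6.
E[Z | Z is even] = [(-2)·1/6 + 2·1/8 + 4·1/12 + 6·1/6 + 10·7/24] / (5/6)
 = 25/6 / (5/6)
 = 5

5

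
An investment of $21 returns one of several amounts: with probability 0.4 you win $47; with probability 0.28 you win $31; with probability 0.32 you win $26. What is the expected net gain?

14.8

E[payout] = 47·0.4 + 31·0.28 + 26·0.32
 = 18.8 + 8.68 + 8.32
 = 35.8
Net = 35.8 - 21 = 14.8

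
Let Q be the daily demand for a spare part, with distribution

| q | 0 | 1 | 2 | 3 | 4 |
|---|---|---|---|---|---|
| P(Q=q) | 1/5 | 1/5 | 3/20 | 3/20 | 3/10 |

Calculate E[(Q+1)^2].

E[(Q+1)^2] = Σ (q+1)^2·P(Q=q)
 = 1·1/5 + 4·1/5 + 9·3/20 + 16·3/20 + 25·3/10
 = 1/5 + 4/5 + 27/20 + 12/5 + 15/2
 = 49/4

12.25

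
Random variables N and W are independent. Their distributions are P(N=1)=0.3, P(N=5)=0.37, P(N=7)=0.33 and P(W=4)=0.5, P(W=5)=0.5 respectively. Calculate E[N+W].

8.96

E[N+W] = Σ_n Σ_w (n+w) · P(N=n)P(W=w)
 = 5·0.15 + 6·0.15 + 9·0.185 + 10·0.185 + 11·0.165 + 12·0.165
 = 0.75 + 0.9 + 1.665 + 1.85 + 1.815 + 1.98
 = 8.96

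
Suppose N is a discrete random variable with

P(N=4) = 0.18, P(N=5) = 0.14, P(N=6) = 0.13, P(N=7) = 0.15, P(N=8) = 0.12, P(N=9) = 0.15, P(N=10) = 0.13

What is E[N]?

E[N] = Σ n·P(N=n)
 = 4·0.18 + 5·0.14 + 6·0.13 + 7·0.15 + 8·0.12 + 9·0.15 + 10·0.13
 = 0.72 + 0.7 + 0.78 + 1.05 + 0.96 + 1.35 + 1.3
 = 6.86

6.86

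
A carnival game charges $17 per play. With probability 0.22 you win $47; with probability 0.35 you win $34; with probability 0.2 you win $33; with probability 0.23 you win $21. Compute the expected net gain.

E[payout] = 47·0.22 + 34·0.35 + 33·0.2 + 21·0.23
 = 10.34 + 11.9 + 6.6 + 4.83
 = 33.67
Net = 33.67 - 17 = 16.67

16.67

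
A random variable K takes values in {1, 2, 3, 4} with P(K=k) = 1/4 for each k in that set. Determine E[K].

2.5

E[K] = Σ k·P(K=k)
 = 1·1/4 + 2·1/4 + 3·1/4 + 4·1/4
 = 1/4 + 1/2 + 3/4 + 1
 = 5/2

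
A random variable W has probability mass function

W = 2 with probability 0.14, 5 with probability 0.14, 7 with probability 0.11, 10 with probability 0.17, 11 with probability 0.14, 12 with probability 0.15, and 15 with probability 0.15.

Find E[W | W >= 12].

13.5

P(W >= 12) = 0.15 + 0.15 = 0.3.
E[W | W >= 12] = [12·0.15 + 15·0.15] / 0.3
 = 4.05 / 0.3
 = 27/2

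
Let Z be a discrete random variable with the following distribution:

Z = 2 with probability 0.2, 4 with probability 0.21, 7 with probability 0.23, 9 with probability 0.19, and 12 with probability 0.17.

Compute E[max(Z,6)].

E[max(Z,6)] = Σ max(z,6)·P(Z=z)
 = 6·0.2 + 6·0.21 + 7·0.23 + 9·0.19 + 12·0.17
 = 1.2 + 1.26 + 1.61 + 1.71 + 2.04
 = 7.82

7.82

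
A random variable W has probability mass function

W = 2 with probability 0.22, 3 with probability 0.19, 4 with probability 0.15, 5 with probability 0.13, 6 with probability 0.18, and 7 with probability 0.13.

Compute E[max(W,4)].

E[max(W,4)] = Σ max(w,4)·P(W=w)
 = 4·0.22 + 4·0.19 + 4·0.15 + 5·0.13 + 6·0.18 + 7·0.13
 = 0.88 + 0.76 + 0.6 + 0.65 + 1.08 + 0.91
 = 4.88

4.88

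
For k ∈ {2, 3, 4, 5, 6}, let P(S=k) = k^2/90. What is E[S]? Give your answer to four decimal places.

4.8889

E[S] = Σ s·P(S=s)
 = 2·2/45 + 3·1/10 + 4·8/45 + 5·5/18 + 6·2/5
 = 4/45 + 3/10 + 32/45 + 25/18 + 12/5
 = 44/9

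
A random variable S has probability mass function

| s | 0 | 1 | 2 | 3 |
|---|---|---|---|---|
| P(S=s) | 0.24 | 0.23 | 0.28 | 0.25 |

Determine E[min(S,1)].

0.76

E[min(S,1)] = Σ min(s,1)·P(S=s)
 = 0·0.24 + 1·0.23 + 1·0.28 + 1·0.25
 = 0 + 0.23 + 0.28 + 0.25
 = 0.76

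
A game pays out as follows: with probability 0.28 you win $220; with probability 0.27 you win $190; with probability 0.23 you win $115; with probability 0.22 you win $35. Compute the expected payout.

E[payout] = 220·0.28 + 190·0.27 + 115·0.23 + 35·0.22
 = 61.6 + 51.3 + 26.45 + 7.7
 = 147.05

147.05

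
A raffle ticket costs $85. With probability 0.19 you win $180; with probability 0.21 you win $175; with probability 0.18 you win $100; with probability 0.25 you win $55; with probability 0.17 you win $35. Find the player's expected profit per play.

23.65

E[payout] = 180·0.19 + 175·0.21 + 100·0.18 + 55·0.25 + 35·0.17
 = 34.2 + 36.75 + 18 + 13.75 + 5.95
 = 108.65
Net = 108.65 - 85 = 23.65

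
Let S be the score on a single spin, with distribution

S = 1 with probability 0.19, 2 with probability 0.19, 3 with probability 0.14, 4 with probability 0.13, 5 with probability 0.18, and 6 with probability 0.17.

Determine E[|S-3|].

1.57

E[|S-3|] = Σ |s-3|·P(S=s)
 = 2·0.19 + 1·0.19 + 0·0.14 + 1·0.13 + 2·0.18 + 3·0.17
 = 0.38 + 0.19 + 0 + 0.13 + 0.36 + 0.51
 = 1.57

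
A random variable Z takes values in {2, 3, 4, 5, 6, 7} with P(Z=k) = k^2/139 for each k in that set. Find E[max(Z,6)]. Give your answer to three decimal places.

E[max(Z,6)] = Σ max(z,6)·P(Z=z)
 = 6·4/139 + 6·9/139 + 6·16/139 + 6·25/139 + 6·36/139 + 7·49/139
 = 24/139 + 54/139 + 96/139 + 150/139 + 216/139 + 343/139
 = 883/139

6.353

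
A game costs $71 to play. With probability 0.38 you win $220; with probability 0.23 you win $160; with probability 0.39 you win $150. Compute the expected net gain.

107.9

E[payout] = 220·0.38 + 160·0.23 + 150·0.39
 = 83.6 + 36.8 + 58.5
 = 178.9
Net = 178.9 - 71 = 107.9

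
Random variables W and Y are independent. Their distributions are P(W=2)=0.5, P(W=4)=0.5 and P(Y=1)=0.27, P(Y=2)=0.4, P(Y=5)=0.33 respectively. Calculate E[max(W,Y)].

3.66

E[max(W,Y)] = Σ_w Σ_y max(w,y) · P(W=w)P(Y=y)
 = 2·0.135 + 2·0.2 + 5·0.165 + 4·0.135 + 4·0.2 + 5·0.165
 = 0.27 + 0.4 + 0.825 + 0.54 + 0.8 + 0.825
 = 3.66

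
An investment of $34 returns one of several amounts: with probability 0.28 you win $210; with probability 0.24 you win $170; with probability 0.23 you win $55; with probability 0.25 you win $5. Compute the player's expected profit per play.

E[payout] = 210·0.28 + 170·0.24 + 55·0.23 + 5·0.25
 = 58.8 + 40.8 + 12.65 + 1.25
 = 113.5
Net = 113.5 - 34 = 79.5

79.5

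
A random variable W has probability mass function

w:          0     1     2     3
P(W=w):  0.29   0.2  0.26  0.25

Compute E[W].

E[W] = Σ w·P(W=w)
 = 0·0.29 + 1·0.2 + 2·0.26 + 3·0.25
 = 0 + 0.2 + 0.52 + 0.75
 = 1.47

1.47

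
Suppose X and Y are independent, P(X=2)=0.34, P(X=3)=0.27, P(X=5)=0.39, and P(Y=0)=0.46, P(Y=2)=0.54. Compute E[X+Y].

4.52

E[X+Y] = Σ_x Σ_y (x+y) · P(X=x)P(Y=y)
 = 2·0.1564 + 4·0.1836 + 3·0.1242 + 5·0.1458 + 5·0.1794 + 7·0.2106
 = 0.3128 + 0.7344 + 0.3726 + 0.729 + 0.897 + 1.4742
 = 4.52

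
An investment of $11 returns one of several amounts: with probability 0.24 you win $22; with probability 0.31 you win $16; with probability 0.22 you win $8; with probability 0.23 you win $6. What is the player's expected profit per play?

2.38

E[payout] = 22·0.24 + 16·0.31 + 8·0.22 + 6·0.23
 = 5.28 + 4.96 + 1.76 + 1.38
 = 13.38
Net = 13.38 - 11 = 2.38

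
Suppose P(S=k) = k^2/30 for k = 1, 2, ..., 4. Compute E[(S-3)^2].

0.8

E[(S-3)^2] = Σ (s-3)^2·P(S=s)
 = 4·1/30 + 1·2/15 + 0·3/10 + 1·8/15
 = 2/15 + 2/15 + 0 + 8/15
 = 4/5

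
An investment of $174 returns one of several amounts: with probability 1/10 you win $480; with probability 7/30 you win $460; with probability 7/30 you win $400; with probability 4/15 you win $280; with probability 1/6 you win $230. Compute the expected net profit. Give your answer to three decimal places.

187.667

E[payout] = 480·1/10 + 460·7/30 + 400·7/30 + 280·4/15 + 230·1/6
 = 48 + 322/3 + 280/3 + 224/3 + 115/3
 = 1085/3
Net = 1085/3 - 174 = 563/3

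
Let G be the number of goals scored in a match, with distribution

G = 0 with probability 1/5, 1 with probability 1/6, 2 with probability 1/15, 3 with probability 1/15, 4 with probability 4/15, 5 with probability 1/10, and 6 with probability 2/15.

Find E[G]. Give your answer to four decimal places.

2.8667

E[G] = Σ g·P(G=g)
 = 0·1/5 + 1·1/6 + 2·1/15 + 3·1/15 + 4·4/15 + 5·1/10 + 6·2/15
 = 0 + 1/6 + 2/15 + 1/5 + 16/15 + 1/2 + 4/5
 = 43/15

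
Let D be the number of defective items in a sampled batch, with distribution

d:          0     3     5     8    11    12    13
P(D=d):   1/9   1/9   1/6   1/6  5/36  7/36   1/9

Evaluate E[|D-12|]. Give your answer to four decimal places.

4.4167

E[|D-12|] = Σ |d-12|·P(D=d)
 = 12·1/9 + 9·1/9 + 7·1/6 + 4·1/6 + 1·5/36 + 0·7/36 + 1·1/9
 = 4/3 + 1 + 7/6 + 2/3 + 5/36 + 0 + 1/9
 = 53/12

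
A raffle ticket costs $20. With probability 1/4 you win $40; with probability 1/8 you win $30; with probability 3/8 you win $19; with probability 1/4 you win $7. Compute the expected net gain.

2.625

E[payout] = 40·1/4 + 30·1/8 + 19·3/8 + 7·1/4
 = 10 + 15/4 + 57/8 + 7/4
 = 181/8
Net = 181/8 - 20 = 21/8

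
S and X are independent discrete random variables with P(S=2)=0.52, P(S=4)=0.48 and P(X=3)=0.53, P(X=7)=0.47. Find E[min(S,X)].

E[min(S,X)] = Σ_s Σ_x min(s,x) · P(S=s)P(X=x)
 = 2·0.2756 + 2·0.2444 + 3·0.2544 + 4·0.2256
 = 0.5512 + 0.4888 + 0.7632 + 0.9024
 = 2.7056

2.7056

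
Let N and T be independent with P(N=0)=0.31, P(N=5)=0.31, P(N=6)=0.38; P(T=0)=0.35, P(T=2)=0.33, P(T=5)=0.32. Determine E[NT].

8.6558

E[NT] = Σ_n Σ_t nt · P(N=n)P(T=t)
 = 0·0.1085 + 0·0.1023 + 0·0.0992 + 0·0.1085 + 10·0.1023 + 25·0.0992 + 0·0.133 + 12·0.1254 + 30·0.1216
 = 0 + 0 + 0 + 0 + 1.023 + 2.48 + 0 + 1.5048 + 3.648
 = 8.6558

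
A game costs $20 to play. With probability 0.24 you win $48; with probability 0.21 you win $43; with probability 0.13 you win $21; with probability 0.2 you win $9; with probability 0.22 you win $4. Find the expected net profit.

E[payout] = 48·0.24 + 43·0.21 + 21·0.13 + 9·0.2 + 4·0.22
 = 11.52 + 9.03 + 2.73 + 1.8 + 0.88
 = 25.96
Net = 25.96 - 20 = 5.96

5.96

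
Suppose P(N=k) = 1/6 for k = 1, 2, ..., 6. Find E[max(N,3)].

4

E[max(N,3)] = Σ max(n,3)·P(N=n)
 = 3·1/6 + 3·1/6 + 3·1/6 + 4·1/6 + 5·1/6 + 6·1/6
 = 1/2 + 1/2 + 1/2 + 2/3 + 5/6 + 1
 = 4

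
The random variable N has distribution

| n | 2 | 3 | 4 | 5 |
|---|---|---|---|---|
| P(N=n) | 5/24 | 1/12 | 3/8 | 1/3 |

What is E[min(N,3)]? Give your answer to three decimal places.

2.792

E[min(N,3)] = Σ min(n,3)·P(N=n)
 = 2·5/24 + 3·1/12 + 3·3/8 + 3·1/3
 = 5/12 + 1/4 + 9/8 + 1
 = 67/24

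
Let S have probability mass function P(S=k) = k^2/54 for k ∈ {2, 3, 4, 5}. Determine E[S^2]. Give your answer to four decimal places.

E[S^2] = Σ s^2·P(S=s)
 = 4·2/27 + 9·1/6 + 16·8/27 + 25·25/54
 = 8/27 + 3/2 + 128/27 + 625/54
 = 163/9

18.1111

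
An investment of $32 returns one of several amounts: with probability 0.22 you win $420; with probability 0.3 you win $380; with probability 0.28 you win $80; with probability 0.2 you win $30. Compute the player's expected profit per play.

202.8

E[payout] = 420·0.22 + 380·0.3 + 80·0.28 + 30·0.2
 = 92.4 + 114 + 22.4 + 6
 = 234.8
Net = 234.8 - 32 = 202.8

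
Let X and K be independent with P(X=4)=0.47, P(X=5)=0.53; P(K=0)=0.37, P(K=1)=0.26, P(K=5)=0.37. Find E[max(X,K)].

E[max(X,K)] = Σ_x Σ_k max(x,k) · P(X=x)P(K=k)
 = 4·0.1739 + 4·0.1222 + 5·0.1739 + 5·0.1961 + 5·0.1378 + 5·0.1961
 = 0.6956 + 0.4888 + 0.8695 + 0.9805 + 0.689 + 0.9805
 = 4.7039

4.7039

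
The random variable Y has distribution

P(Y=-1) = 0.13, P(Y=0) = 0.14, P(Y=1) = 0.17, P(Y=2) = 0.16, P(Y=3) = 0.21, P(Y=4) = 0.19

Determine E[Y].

1.75

E[Y] = Σ y·P(Y=y)
 = (-1)·0.13 + 0·0.14 + 1·0.17 + 2·0.16 + 3·0.21 + 4·0.19
 = (-0.13) + 0 + 0.17 + 0.32 + 0.63 + 0.76
 = 1.75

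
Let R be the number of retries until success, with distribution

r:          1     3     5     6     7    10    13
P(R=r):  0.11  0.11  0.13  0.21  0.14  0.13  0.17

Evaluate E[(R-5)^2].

17.1

E[(R-5)^2] = Σ (r-5)^2·P(R=r)
 = 16·0.11 + 4·0.11 + 0·0.13 + 1·0.21 + 4·0.14 + 25·0.13 + 64·0.17
 = 1.76 + 0.44 + 0 + 0.21 + 0.56 + 3.25 + 10.88
 = 17.1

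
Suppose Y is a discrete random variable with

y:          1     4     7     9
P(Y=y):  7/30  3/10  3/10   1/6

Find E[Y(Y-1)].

28.2

E[Y(Y-1)] = Σ y(y-1)·P(Y=y)
 = 0·7/30 + 12·3/10 + 42·3/10 + 72·1/6
 = 0 + 18/5 + 63/5 + 12
 = 141/5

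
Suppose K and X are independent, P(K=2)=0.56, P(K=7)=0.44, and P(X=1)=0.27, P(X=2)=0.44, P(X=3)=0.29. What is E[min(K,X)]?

1.8576

E[min(K,X)] = Σ_k Σ_x min(k,x) · P(K=k)P(X=x)
 = 1·0.1512 + 2·0.2464 + 2·0.1624 + 1·0.1188 + 2·0.1936 + 3·0.1276
 = 0.1512 + 0.4928 + 0.3248 + 0.1188 + 0.3872 + 0.3828
 = 1.8576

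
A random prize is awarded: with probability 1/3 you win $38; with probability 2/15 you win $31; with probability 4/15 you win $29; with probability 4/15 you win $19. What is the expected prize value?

29.6

E[payout] = 38·1/3 + 31·2/15 + 29·4/15 + 19·4/15
 = 38/3 + 62/15 + 116/15 + 76/15
 = 148/5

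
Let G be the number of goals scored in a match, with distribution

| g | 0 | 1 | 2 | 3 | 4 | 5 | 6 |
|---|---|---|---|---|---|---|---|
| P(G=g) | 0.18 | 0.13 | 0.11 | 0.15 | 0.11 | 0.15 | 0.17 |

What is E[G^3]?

67.57

E[G^3] = Σ g^3·P(G=g)
 = 0·0.18 + 1·0.13 + 8·0.11 + 27·0.15 + 64·0.11 + 125·0.15 + 216·0.17
 = 0 + 0.13 + 0.88 + 4.05 + 7.04 + 18.75 + 36.72
 = 67.57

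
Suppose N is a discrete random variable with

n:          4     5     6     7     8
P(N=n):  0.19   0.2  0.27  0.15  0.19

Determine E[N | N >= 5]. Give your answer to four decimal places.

P(N >= 5) = 0.2 + 0.27 + 0.15 + 0.19 = 0.81.
E[N | N >= 5] = [5·0.2 + 6·0.27 + 7·0.15 + 8·0.19] / 0.81
 = 5.19 / 0.81
 = 173/27

6.4074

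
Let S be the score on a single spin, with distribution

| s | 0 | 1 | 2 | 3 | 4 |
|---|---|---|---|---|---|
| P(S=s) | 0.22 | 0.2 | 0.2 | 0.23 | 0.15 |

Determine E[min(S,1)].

0.78

E[min(S,1)] = Σ min(s,1)·P(S=s)
 = 0·0.22 + 1·0.2 + 1·0.2 + 1·0.23 + 1·0.15
 = 0 + 0.2 + 0.2 + 0.23 + 0.15
 = 0.78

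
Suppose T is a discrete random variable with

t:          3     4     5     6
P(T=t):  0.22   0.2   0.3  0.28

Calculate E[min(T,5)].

4.36

E[min(T,5)] = Σ min(t,5)·P(T=t)
 = 3·0.22 + 4·0.2 + 5·0.3 + 5·0.28
 = 0.66 + 0.8 + 1.5 + 1.4
 = 4.36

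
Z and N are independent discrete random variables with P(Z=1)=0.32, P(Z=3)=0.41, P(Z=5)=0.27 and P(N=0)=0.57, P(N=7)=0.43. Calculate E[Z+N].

5.91

E[Z+N] = Σ_z Σ_n (z+n) · P(Z=z)P(N=n)
 = 1·0.1824 + 8·0.1376 + 3·0.2337 + 10·0.1763 + 5·0.1539 + 12·0.1161
 = 0.1824 + 1.1008 + 0.7011 + 1.763 + 0.7695 + 1.3932
 = 5.91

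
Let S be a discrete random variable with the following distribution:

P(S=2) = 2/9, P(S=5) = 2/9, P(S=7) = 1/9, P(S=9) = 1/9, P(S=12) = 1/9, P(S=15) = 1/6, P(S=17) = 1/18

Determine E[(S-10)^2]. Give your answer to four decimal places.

E[(S-10)^2] = Σ (s-10)^2·P(S=s)
 = 64·2/9 + 25·2/9 + 9·1/9 + 1·1/9 + 4·1/9 + 25·1/6 + 49·1/18
 = 128/9 + 50/9 + 1 + 1/9 + 4/9 + 25/6 + 49/18
 = 254/9

28.2222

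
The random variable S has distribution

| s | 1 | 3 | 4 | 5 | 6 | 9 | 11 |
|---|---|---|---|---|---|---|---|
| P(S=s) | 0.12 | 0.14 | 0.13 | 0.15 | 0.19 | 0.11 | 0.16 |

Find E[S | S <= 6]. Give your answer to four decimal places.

P(S <= 6) = 0.12 + 0.14 + 0.13 + 0.15 + 0.19 = 0.73.
E[S | S <= 6] = [1·0.12 + 3·0.14 + 4·0.13 + 5·0.15 + 6·0.19] / 0.73
 = 2.95 / 0.73
 = 295/73

4.0411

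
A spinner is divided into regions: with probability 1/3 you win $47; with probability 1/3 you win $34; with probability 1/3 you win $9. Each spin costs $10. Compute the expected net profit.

20

E[payout] = 47·1/3 + 34·1/3 + 9·1/3
 = 47/3 + 34/3 + 3
 = 30
Net = 30 - 10 = 20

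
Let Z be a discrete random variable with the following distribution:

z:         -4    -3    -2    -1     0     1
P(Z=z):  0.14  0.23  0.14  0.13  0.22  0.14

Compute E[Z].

-1.52

E[Z] = Σ z·P(Z=z)
 = (-4)·0.14 + (-3)·0.23 + (-2)·0.14 + (-1)·0.13 + 0·0.22 + 1·0.14
 = (-0.56) + (-0.69) + (-0.28) + (-0.13) + 0 + 0.14
 = -1.52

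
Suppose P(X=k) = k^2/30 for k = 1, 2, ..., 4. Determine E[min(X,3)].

E[min(X,3)] = Σ min(x,3)·P(X=x)
 = 1·1/30 + 2·2/15 + 3·3/10 + 3·8/15
 = 1/30 + 4/15 + 9/10 + 8/5
 = 14/5

2.8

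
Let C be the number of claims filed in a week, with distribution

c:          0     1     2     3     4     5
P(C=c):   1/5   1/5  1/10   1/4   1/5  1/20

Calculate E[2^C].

7.8

E[2^C] = Σ 2^c·P(C=c)
 = 1·1/5 + 2·1/5 + 4·1/10 + 8·1/4 + 16·1/5 + 32·1/20
 = 1/5 + 2/5 + 2/5 + 2 + 16/5 + 8/5
 = 39/5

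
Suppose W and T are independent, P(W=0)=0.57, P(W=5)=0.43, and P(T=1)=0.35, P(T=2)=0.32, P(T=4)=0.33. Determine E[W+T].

4.46

E[W+T] = Σ_w Σ_t (w+t) · P(W=w)P(T=t)
 = 1·0.1995 + 2·0.1824 + 4·0.1881 + 6·0.1505 + 7·0.1376 + 9·0.1419
 = 0.1995 + 0.3648 + 0.7524 + 0.903 + 0.9632 + 1.2771
 = 4.46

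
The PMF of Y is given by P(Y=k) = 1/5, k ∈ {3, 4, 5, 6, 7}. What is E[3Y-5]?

E[3Y-5] = Σ (3y-5)·P(Y=y)
 = 4·1/5 + 7·1/5 + 10·1/5 + 13·1/5 + 16·1/5
 = 4/5 + 7/5 + 2 + 13/5 + 16/5
 = 10

10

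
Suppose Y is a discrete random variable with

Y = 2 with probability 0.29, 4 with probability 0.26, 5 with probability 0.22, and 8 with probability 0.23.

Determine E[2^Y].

71.24

E[2^Y] = Σ 2^y·P(Y=y)
 = 4·0.29 + 16·0.26 + 32·0.22 + 256·0.23
 = 1.16 + 4.16 + 7.04 + 58.88
 = 71.24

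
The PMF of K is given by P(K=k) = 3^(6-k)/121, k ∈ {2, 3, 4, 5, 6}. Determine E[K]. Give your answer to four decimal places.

E[K] = Σ k·P(K=k)
 = 2·81/121 + 3·27/121 + 4·9/121 + 5·3/121 + 6·1/121
 = 162/121 + 81/121 + 36/121 + 15/121 + 6/121
 = 300/121

2.4793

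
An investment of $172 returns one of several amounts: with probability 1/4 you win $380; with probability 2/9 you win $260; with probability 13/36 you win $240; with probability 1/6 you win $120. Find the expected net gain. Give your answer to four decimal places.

87.4444

E[payout] = 380·1/4 + 260·2/9 + 240·13/36 + 120·1/6
 = 95 + 520/9 + 260/3 + 20
 = 2335/9
Net = 2335/9 - 172 = 787/9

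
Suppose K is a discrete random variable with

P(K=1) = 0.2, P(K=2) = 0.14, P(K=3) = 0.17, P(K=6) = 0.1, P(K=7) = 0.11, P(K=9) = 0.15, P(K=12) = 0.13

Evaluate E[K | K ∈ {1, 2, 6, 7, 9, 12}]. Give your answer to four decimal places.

P(K ∈ {1, 2, 6, 7, 9, 12}) = 0.2 + 0.14 + 0.1 + 0.11 + 0.15 + 0.13 = 0.83.
E[K | K ∈ {1, 2, 6, 7, 9, 12}] = [1·0.2 + 2·0.14 + 6·0.1 + 7·0.11 + 9·0.15 + 12·0.13] / 0.83
 = 4.76 / 0.83
 = 476/83

5.7349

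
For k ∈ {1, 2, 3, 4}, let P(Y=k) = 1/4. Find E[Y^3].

25

E[Y^3] = Σ y^3·P(Y=y)
 = 1·1/4 + 8·1/4 + 27·1/4 + 64·1/4
 = 1/4 + 2 + 27/4 + 16
 = 25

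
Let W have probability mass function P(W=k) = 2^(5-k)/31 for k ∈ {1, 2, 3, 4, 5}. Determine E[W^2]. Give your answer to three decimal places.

4.548

E[W^2] = Σ w^2·P(W=w)
 = 1·16/31 + 4·8/31 + 9·4/31 + 16·2/31 + 25·1/31
 = 16/31 + 32/31 + 36/31 + 32/31 + 25/31
 = 141/31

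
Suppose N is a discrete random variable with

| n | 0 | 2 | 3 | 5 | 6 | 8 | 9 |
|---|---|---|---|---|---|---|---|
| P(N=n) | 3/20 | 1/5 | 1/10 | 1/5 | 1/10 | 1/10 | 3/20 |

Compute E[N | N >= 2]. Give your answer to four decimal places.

P(N >= 2) = 1/5 + 1/10 + 1/5 + 1/10 + 1/10 + 3/20 = 17/20.
E[N | N >= 2] = [2·1/5 + 3·1/10 + 5·1/5 + 6·1/10 + 8·1/10 + 9·3/20] / (17/20)
 = 89/20 / (17/20)
 = 89/17

5.2353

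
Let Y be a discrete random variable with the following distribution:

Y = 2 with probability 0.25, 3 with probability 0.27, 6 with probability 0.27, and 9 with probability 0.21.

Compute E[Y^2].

30.16

E[Y^2] = Σ y^2·P(Y=y)
 = 4·0.25 + 9·0.27 + 36·0.27 + 81·0.21
 = 1 + 2.43 + 9.72 + 17.01
 = 30.16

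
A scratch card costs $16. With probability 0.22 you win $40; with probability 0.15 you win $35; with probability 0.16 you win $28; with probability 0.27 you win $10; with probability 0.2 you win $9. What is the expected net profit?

7.03

E[payout] = 40·0.22 + 35·0.15 + 28·0.16 + 10·0.27 + 9·0.2
 = 8.8 + 5.25 + 4.48 + 2.7 + 1.8
 = 23.03
Net = 23.03 - 16 = 7.03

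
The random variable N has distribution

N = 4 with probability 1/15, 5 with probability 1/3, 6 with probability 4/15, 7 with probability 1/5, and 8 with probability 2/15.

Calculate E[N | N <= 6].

P(N <= 6) = 1/15 + 1/3 + 4/15 = 2/3.
E[N | N <= 6] = [4·1/15 + 5·1/3 + 6·4/15] / (2/3)
 = 53/15 / (2/3)
 = 53/10

5.3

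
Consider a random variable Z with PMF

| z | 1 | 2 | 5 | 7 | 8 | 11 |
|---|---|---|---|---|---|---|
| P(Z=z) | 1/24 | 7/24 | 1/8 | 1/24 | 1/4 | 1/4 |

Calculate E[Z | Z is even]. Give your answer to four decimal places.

P(Z is even) = 7/24 + 1/4 = 13/24.
E[Z | Z is even] = [2·7/24 + 8·1/4] / (13/24)
 = 31/12 / (13/24)
 = 62/13

4.7692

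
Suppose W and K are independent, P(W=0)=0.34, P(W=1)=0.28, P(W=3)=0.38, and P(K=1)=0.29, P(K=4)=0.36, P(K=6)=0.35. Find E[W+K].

E[W+K] = Σ_w Σ_k (w+k) · P(W=w)P(K=k)
 = 1·0.0986 + 4·0.1224 + 6·0.119 + 2·0.0812 + 5·0.1008 + 7·0.098 + 4·0.1102 + 7·0.1368 + 9·0.133
 = 0.0986 + 0.4896 + 0.714 + 0.1624 + 0.504 + 0.686 + 0.4408 + 0.9576 + 1.197
 = 5.25

5.25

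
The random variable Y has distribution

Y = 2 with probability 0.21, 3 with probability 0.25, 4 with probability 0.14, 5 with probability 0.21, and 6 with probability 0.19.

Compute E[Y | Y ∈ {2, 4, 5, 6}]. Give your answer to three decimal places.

4.227

P(Y ∈ {2, 4, 5, 6}) = 0.21 + 0.14 + 0.21 + 0.19 = 0.75.
E[Y | Y ∈ {2, 4, 5, 6}] = [2·0.21 + 4·0.14 + 5·0.21 + 6·0.19] / 0.75
 = 3.17 / 0.75
 = 317/75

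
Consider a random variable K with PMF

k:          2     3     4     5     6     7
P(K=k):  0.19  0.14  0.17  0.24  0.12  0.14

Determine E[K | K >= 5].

P(K >= 5) = 0.24 + 0.12 + 0.14 = 0.5.
E[K | K >= 5] = [5·0.24 + 6·0.12 + 7·0.14] / 0.5
 = 2.9 / 0.5
 = 29/5

5.8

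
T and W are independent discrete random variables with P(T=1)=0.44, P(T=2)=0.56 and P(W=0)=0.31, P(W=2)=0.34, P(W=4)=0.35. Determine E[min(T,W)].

1.0764

E[min(T,W)] = Σ_t Σ_w min(t,w) · P(T=t)P(W=w)
 = 0·0.1364 + 1·0.1496 + 1·0.154 + 0·0.1736 + 2·0.1904 + 2·0.196
 = 0 + 0.1496 + 0.154 + 0 + 0.3808 + 0.392
 = 1.0764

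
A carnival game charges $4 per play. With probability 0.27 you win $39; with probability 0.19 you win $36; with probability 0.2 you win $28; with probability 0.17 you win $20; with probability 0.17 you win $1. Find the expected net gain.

E[payout] = 39·0.27 + 36·0.19 + 28·0.2 + 20·0.17 + 1·0.17
 = 10.53 + 6.84 + 5.6 + 3.4 + 0.17
 = 26.54
Net = 26.54 - 4 = 22.54

22.54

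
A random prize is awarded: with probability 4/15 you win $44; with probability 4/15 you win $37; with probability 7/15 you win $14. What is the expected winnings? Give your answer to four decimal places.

28.1333

E[payout] = 44·4/15 + 37·4/15 + 14·7/15
 = 176/15 + 148/15 + 98/15
 = 422/15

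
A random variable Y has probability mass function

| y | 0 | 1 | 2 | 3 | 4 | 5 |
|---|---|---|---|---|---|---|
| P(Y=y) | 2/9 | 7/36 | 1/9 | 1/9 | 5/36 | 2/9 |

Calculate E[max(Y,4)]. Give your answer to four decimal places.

E[max(Y,4)] = Σ max(y,4)·P(Y=y)
 = 4·2/9 + 4·7/36 + 4·1/9 + 4·1/9 + 4·5/36 + 5·2/9
 = 8/9 + 7/9 + 4/9 + 4/9 + 5/9 + 10/9
 = 38/9

4.2222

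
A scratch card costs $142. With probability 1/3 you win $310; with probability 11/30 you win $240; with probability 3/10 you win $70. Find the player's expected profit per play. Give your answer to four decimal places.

E[payout] = 310·1/3 + 240·11/30 + 70·3/10
 = 310/3 + 88 + 21
 = 637/3
Net = 637/3 - 142 = 211/3

70.3333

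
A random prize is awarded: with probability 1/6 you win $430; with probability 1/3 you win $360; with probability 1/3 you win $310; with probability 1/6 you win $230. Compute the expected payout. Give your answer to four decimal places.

333.3333

E[payout] = 430·1/6 + 360·1/3 + 310·1/3 + 230·1/6
 = 215/3 + 120 + 310/3 + 115/3
 = 1000/3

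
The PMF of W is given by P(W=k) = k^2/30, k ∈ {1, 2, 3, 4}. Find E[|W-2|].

E[|W-2|] = Σ |w-2|·P(W=w)
 = 1·1/30 + 0·2/15 + 1·3/10 + 2·8/15
 = 1/30 + 0 + 3/10 + 16/15
 = 7/5

1.4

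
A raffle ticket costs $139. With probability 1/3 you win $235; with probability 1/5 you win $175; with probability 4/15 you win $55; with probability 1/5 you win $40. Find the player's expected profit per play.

E[payout] = 235·1/3 + 175·1/5 + 55·4/15 + 40·1/5
 = 235/3 + 35 + 44/3 + 8
 = 136
Net = 136 - 139 = -3

-3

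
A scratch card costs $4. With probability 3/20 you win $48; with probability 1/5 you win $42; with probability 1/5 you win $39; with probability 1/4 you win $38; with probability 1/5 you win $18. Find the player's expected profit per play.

E[payout] = 48·3/20 + 42·1/5 + 39·1/5 + 38·1/4 + 18·1/5
 = 36/5 + 42/5 + 39/5 + 19/2 + 18/5
 = 73/2
Net = 73/2 - 4 = 65/2

32.5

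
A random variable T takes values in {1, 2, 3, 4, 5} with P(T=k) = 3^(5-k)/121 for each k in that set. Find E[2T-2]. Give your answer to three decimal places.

E[2T-2] = Σ (2t-2)·P(T=t)
 = 0·81/121 + 2·27/121 + 4·9/121 + 6·3/121 + 8·1/121
 = 0 + 54/121 + 36/121 + 18/121 + 8/121
 = 116/121

0.959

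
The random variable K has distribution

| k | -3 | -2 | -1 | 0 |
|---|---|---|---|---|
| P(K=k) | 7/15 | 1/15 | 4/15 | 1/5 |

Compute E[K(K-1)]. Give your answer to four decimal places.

6.5333

E[K(K-1)] = Σ k(k-1)·P(K=k)
 = 12·7/15 + 6·1/15 + 2·4/15 + 0·1/5
 = 28/5 + 2/5 + 8/15 + 0
 = 98/15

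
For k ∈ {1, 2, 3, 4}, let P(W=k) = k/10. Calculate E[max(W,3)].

E[max(W,3)] = Σ max(w,3)·P(W=w)
 = 3·1/10 + 3·1/5 + 3·3/10 + 4·2/5
 = 3/10 + 3/5 + 9/10 + 8/5
 = 17/5

3.4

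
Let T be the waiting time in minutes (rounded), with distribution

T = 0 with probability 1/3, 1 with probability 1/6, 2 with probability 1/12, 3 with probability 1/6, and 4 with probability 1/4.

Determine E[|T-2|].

E[|T-2|] = Σ |t-2|·P(T=t)
 = 2·1/3 + 1·1/6 + 0·1/12 + 1·1/6 + 2·1/4
 = 2/3 + 1/6 + 0 + 1/6 + 1/2
 = 3/2

1.5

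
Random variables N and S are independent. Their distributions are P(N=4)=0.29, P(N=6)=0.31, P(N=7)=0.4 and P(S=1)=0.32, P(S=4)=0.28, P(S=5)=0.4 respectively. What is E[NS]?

E[NS] = Σ_n Σ_s ns · P(N=n)P(S=s)
 = 4·0.0928 + 16·0.0812 + 20·0.116 + 6·0.0992 + 24·0.0868 + 30·0.124 + 7·0.128 + 28·0.112 + 35·0.16
 = 0.3712 + 1.2992 + 2.32 + 0.5952 + 2.0832 + 3.72 + 0.896 + 3.136 + 5.6
 = 20.0208

20.0208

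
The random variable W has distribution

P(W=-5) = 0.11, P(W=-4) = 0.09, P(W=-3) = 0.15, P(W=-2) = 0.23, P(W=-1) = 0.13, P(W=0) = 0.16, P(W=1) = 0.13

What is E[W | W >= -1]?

P(W >= -1) = 0.13 + 0.16 + 0.13 = 0.42.
E[W | W >= -1] = [(-1)·0.13 + 0·0.16 + 1·0.13] / 0.42
 = 0 / 0.42
 = 0

0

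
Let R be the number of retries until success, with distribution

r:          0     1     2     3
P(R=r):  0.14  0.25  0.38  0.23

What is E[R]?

E[R] = Σ r·P(R=r)
 = 0·0.14 + 1·0.25 + 2·0.38 + 3·0.23
 = 0 + 0.25 + 0.76 + 0.69
 = 1.7

1.7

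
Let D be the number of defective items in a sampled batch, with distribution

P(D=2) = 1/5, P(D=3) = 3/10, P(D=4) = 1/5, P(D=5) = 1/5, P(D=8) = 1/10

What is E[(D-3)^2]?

E[(D-3)^2] = Σ (d-3)^2·P(D=d)
 = 1·1/5 + 0·3/10 + 1·1/5 + 4·1/5 + 25·1/10
 = 1/5 + 0 + 1/5 + 4/5 + 5/2
 = 37/10

3.7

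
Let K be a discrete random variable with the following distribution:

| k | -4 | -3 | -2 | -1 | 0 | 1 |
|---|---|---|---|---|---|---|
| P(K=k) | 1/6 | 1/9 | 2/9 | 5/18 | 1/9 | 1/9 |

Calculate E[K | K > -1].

0.5

P(K > -1) = 1/9 + 1/9 = 2/9.
E[K | K > -1] = [0·1/9 + 1·1/9] / (2/9)
 = 1/9 / (2/9)
 = 1/2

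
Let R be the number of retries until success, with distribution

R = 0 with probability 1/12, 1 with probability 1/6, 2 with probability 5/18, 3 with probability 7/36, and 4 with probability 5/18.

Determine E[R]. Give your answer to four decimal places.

2.4167

E[R] = Σ r·P(R=r)
 = 0·1/12 + 1·1/6 + 2·5/18 + 3·7/36 + 4·5/18
 = 0 + 1/6 + 5/9 + 7/12 + 10/9
 = 29/12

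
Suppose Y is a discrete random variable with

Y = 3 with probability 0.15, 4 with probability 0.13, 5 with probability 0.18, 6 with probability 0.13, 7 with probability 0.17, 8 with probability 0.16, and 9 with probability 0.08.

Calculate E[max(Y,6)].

E[max(Y,6)] = Σ max(y,6)·P(Y=y)
 = 6·0.15 + 6·0.13 + 6·0.18 + 6·0.13 + 7·0.17 + 8·0.16 + 9·0.08
 = 0.9 + 0.78 + 1.08 + 0.78 + 1.19 + 1.28 + 0.72
 = 6.73

6.73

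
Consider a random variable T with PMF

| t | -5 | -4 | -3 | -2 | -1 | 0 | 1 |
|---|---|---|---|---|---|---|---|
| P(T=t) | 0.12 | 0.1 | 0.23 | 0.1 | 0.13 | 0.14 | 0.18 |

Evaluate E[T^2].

7.38

E[T^2] = Σ t^2·P(T=t)
 = 25·0.12 + 16·0.1 + 9·0.23 + 4·0.1 + 1·0.13 + 0·0.14 + 1·0.18
 = 3 + 1.6 + 2.07 + 0.4 + 0.13 + 0 + 0.18
 = 7.38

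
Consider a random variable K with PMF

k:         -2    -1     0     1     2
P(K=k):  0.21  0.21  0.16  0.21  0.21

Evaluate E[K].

E[K] = Σ k·P(K=k)
 = (-2)·0.21 + (-1)·0.21 + 0·0.16 + 1·0.21 + 2·0.21
 = (-0.42) + (-0.21) + 0 + 0.21 + 0.42
 = 0

0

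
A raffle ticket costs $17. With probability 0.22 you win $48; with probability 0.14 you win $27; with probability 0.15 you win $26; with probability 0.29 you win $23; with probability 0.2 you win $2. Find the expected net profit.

E[payout] = 48·0.22 + 27·0.14 + 26·0.15 + 23·0.29 + 2·0.2
 = 10.56 + 3.78 + 3.9 + 6.67 + 0.4
 = 25.31
Net = 25.31 - 17 = 8.31

8.31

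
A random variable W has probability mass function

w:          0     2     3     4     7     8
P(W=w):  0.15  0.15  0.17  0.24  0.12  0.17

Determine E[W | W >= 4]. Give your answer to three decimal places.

P(W >= 4) = 0.24 + 0.12 + 0.17 = 0.53.
E[W | W >= 4] = [4·0.24 + 7·0.12 + 8·0.17] / 0.53
 = 3.16 / 0.53
 = 316/53

5.962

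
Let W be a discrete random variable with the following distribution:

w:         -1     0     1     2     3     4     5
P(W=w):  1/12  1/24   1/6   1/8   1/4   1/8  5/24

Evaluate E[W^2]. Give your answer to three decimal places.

E[W^2] = Σ w^2·P(W=w)
 = 1·1/12 + 0·1/24 + 1·1/6 + 4·1/8 + 9·1/4 + 16·1/8 + 25·5/24
 = 1/12 + 0 + 1/6 + 1/2 + 9/4 + 2 + 125/24
 = 245/24

10.208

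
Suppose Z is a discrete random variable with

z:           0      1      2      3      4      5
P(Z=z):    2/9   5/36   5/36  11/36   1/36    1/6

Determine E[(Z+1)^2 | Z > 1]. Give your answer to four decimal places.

P(Z > 1) = 5/36 + 11/36 + 1/36 + 1/6 = 23/36.
E[(Z+1)^2 | Z > 1] = [9·5/36 + 16·11/36 + 25·1/36 + 36·1/6] / (23/36)
 = 77/6 / (23/36)
 = 462/23

20.0870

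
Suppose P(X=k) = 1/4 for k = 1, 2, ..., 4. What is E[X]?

E[X] = Σ x·P(X=x)
 = 1·1/4 + 2·1/4 + 3·1/4 + 4·1/4
 = 1/4 + 1/2 + 3/4 + 1
 = 5/2

2.5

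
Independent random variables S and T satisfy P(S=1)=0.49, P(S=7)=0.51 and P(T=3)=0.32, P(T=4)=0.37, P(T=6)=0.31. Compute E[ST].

E[ST] = Σ_s Σ_t st · P(S=s)P(T=t)
 = 3·0.1568 + 4·0.1813 + 6·0.1519 + 21·0.1632 + 28·0.1887 + 42·0.1581
 = 0.4704 + 0.7252 + 0.9114 + 3.4272 + 5.2836 + 6.6402
 = 17.458

17.458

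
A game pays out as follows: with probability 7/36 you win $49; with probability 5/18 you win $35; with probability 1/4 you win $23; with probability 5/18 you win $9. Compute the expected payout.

E[payout] = 49·7/36 + 35·5/18 + 23·1/4 + 9·5/18
 = 343/36 + 175/18 + 23/4 + 5/2
 = 55/2

27.5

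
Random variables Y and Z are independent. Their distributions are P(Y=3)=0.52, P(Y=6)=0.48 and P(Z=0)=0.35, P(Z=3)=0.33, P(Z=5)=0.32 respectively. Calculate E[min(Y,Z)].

E[min(Y,Z)] = Σ_y Σ_z min(y,z) · P(Y=y)P(Z=z)
 = 0·0.182 + 3·0.1716 + 3·0.1664 + 0·0.168 + 3·0.1584 + 5·0.1536
 = 0 + 0.5148 + 0.4992 + 0 + 0.4752 + 0.768
 = 2.2572

2.2572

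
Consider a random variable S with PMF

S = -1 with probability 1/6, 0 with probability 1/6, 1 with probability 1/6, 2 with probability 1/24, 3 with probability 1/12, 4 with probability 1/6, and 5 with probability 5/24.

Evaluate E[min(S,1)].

0.5

E[min(S,1)] = Σ min(s,1)·P(S=s)
 = (-1)·1/6 + 0·1/6 + 1·1/6 + 1·1/24 + 1·1/12 + 1·1/6 + 1·5/24
 = (-1/6) + 0 + 1/6 + 1/24 + 1/12 + 1/6 + 5/24
 = 1/2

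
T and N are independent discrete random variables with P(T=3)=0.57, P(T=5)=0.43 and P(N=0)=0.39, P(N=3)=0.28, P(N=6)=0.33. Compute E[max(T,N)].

E[max(T,N)] = Σ_t Σ_n max(t,n) · P(T=t)P(N=n)
 = 3·0.2223 + 3·0.1596 + 6·0.1881 + 5·0.1677 + 5·0.1204 + 6·0.1419
 = 0.6669 + 0.4788 + 1.1286 + 0.8385 + 0.602 + 0.8514
 = 4.5662

4.5662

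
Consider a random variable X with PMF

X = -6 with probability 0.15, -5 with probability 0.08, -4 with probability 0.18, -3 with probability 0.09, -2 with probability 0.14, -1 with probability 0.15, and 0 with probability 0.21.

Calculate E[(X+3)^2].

4.48

E[(X+3)^2] = Σ (x+3)^2·P(X=x)
 = 9·0.15 + 4·0.08 + 1·0.18 + 0·0.09 + 1·0.14 + 4·0.15 + 9·0.21
 = 1.35 + 0.32 + 0.18 + 0 + 0.14 + 0.6 + 1.89
 = 4.48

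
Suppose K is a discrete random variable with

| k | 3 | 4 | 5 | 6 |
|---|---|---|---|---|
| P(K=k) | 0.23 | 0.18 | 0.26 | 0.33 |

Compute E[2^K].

34.16

E[2^K] = Σ 2^k·P(K=k)
 = 8·0.23 + 16·0.18 + 32·0.26 + 64·0.33
 = 1.84 + 2.88 + 8.32 + 21.12
 = 34.16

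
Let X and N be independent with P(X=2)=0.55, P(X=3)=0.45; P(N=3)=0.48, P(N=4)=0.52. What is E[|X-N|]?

E[|X-N|] = Σ_x Σ_n |x-n| · P(X=x)P(N=n)
 = 1·0.264 + 2·0.286 + 0·0.216 + 1·0.234
 = 0.264 + 0.572 + 0 + 0.234
 = 1.07

1.07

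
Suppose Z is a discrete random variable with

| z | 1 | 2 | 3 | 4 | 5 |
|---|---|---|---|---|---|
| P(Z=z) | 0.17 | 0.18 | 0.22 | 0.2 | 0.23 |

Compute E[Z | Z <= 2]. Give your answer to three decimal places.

P(Z <= 2) = 0.17 + 0.18 = 0.35.
E[Z | Z <= 2] = [1·0.17 + 2·0.18] / 0.35
 = 0.53 / 0.35
 = 53/35

1.514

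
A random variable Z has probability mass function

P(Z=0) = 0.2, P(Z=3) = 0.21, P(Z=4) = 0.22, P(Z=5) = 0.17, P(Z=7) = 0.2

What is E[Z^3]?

109.6

E[Z^3] = Σ z^3·P(Z=z)
 = 0·0.2 + 27·0.21 + 64·0.22 + 125·0.17 + 343·0.2
 = 0 + 5.67 + 14.08 + 21.25 + 68.6
 = 109.6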